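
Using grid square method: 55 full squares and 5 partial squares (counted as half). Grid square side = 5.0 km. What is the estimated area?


effective squares = 55 + 5 * 0.5 = 57.5
area = 57.5 * 25.0 = 1437.5 km^2

1437.5 km^2


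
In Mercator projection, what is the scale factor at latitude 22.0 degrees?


SF = 1 / cos(22.0) = 1 / 0.927184 = 1.079

1.079


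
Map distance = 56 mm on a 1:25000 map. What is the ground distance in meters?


ground = 56 mm * 25000 / 1000 = 1400.0 m

1400.0 m


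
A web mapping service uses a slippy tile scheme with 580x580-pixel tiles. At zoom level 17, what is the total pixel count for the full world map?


tiles per axis = 2^17 = 131072
total tiles = 131072^2 = 17179869184
pixels per axis = 131072 * 580 = 76021760
total pixels = 76021760^2 = 5779307993497600

5779307993497600 pixels


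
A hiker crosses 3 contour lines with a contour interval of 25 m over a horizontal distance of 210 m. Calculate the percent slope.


elevation change = 3 * 25 = 75 m
slope = 75 / 210 * 100 = 35.7%

35.7%


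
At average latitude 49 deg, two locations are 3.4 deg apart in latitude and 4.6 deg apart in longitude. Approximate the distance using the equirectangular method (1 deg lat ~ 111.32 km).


dlat_km = 3.4 * 111.32 = 378.488
dlon_km = 4.6 * 111.32 * cos(49) ≈ 335.949
dist = sqrt(378.488^2 + 335.949^2) ≈ 506.1 km

506.1 km


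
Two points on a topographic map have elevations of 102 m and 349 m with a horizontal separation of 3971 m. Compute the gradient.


gradient = (349 - 102) / 3971 = 247 / 3971 = 0.0622

0.0622


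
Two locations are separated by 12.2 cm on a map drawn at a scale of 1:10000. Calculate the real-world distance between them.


ground = 12.2 cm * 10000 / 100 = 1220.0 m = 1.22 km

1.22 km


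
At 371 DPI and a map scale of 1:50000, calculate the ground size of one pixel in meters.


pixel_cm = 2.54 / 371 ≈ 0.006846 cm
ground = pixel_cm * 50000 / 100 = 2.54 * 50000 / (371 * 100) = 127000 / 37100 ≈ 3.42 m

3.42 m


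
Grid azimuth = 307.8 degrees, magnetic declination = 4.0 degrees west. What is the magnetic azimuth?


magnetic azimuth = grid azimuth - declination (east +ve)
mag_az = 307.8 - -4.0 = 311.8 degrees

311.8 degrees


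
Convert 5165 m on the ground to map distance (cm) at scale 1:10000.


map_cm = 5165 * 100 / 10000 = 51.65 cm

51.65 cm


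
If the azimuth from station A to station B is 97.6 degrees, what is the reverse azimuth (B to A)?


back azimuth = (97.6 + 180) mod 360 = 277.6 degrees

277.6 degrees


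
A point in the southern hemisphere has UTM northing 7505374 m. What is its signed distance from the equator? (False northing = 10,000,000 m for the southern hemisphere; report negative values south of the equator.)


For southern: actual = 7505374 - 10000000 = -2494626 m

-2494626 m


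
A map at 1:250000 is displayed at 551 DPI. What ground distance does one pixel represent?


pixel_cm = 2.54 / 551 ≈ 0.00461 cm
ground = pixel_cm * 250000 / 100 = 2.54 * 250000 / (551 * 100) = 635000 / 55100 ≈ 11.52 m

11.52 m


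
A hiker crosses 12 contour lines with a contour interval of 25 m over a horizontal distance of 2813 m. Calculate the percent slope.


elevation change = 12 * 25 = 300 m
slope = 300 / 2813 * 100 = 10.7%

10.7%


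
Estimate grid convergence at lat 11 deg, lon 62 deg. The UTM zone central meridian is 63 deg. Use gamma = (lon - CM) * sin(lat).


gamma = (62 - 63) * sin(11) = -1 * 0.190809 = -0.191 degrees

-0.191 degrees


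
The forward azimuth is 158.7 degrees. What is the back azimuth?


back azimuth = (158.7 + 180) mod 360 = 338.7 degrees

338.7 degrees


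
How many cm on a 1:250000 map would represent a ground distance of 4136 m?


map_cm = 4136 * 100 / 250000 = 1.6544 cm ≈ 1.65 cm

1.65 cm


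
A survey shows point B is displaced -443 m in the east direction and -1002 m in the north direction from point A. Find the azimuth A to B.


az = atan2(-443, -1002) = -156.1 deg
adjusted to 0-360: 203.9 degrees

203.9 degrees


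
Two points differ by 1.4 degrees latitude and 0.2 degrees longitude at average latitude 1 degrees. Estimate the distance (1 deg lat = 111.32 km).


dlat_km = 1.4 * 111.32 = 155.848
dlon_km = 0.2 * 111.32 * cos(1) ≈ 22.261
dist = sqrt(155.848^2 + 22.261^2) ≈ 157.4 km

157.4 km


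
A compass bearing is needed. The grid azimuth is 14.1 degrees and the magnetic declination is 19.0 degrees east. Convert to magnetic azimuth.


magnetic azimuth = grid azimuth - declination (east +ve)
mag_az = 14.1 - 19.0 = 355.1 degrees

355.1 degrees


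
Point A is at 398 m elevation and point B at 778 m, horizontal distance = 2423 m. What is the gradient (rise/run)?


gradient = (778 - 398) / 2423 = 380 / 2423 = 0.1568

0.1568


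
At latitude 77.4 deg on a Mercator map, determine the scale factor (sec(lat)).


SF = 1 / cos(77.4) = 1 / 0.218143 = 4.584

4.584


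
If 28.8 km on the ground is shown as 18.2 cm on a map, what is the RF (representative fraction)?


ground = 28.8 km = 2880000 cm; RF denominator = ground / map = 2880000 / 18.2 ≈ 158242; RF = 1:158242

1:158242


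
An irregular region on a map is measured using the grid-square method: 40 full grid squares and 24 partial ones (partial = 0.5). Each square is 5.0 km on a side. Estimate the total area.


effective squares = 40 + 24 * 0.5 = 52.0
area = 52.0 * 25.0 = 1300.0 km^2

1300.0 km^2


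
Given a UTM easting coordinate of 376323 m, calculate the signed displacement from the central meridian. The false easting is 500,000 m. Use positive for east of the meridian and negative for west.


displacement = 376323 - 500000 = -123677 m

-123677 m


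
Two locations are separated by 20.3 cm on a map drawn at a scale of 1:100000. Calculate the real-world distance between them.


ground = 20.3 cm * 100000 / 100 = 20300.0 m = 20.3 km

20.3 km


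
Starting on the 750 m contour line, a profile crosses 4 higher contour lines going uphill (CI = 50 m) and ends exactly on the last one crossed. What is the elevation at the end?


elevation = 750 + 4 * 50 = 950 m

950 m


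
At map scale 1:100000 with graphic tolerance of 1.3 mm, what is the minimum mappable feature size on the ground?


ground = 1.3 mm * 100000 / 1000 = 130.0 m

130.0 m


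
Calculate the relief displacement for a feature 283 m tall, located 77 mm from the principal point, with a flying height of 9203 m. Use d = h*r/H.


d = h * r / H = 283 * 77 / 9203 = 2.37 mm

2.37 mm


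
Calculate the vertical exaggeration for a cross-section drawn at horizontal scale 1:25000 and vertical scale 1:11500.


VE = horizontal_scale / vertical_scale = 25000 / 11500 ≈ 2.2

2.2x


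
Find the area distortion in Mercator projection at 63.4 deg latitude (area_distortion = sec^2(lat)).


area_distortion = 1/cos^2(63.4) = 4.988

4.988


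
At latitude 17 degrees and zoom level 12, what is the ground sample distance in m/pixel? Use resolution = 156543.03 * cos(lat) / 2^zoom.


res = 156543.03 * cos(17) / 2^12 = 156543.03 * 0.95630476 / 4096 = 36.55 m/pixel

36.55 m/pixel


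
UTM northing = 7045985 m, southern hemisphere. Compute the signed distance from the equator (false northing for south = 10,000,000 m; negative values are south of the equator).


For southern: actual = 7045985 - 10000000 = -2954015 m

-2954015 m


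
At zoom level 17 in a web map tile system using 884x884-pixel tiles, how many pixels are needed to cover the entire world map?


tiles per axis = 2^17 = 131072
total tiles = 131072^2 = 17179869184
pixels per axis = 131072 * 884 = 115867648
total pixels = 115867648^2 = 13425311853051904

13425311853051904 pixels


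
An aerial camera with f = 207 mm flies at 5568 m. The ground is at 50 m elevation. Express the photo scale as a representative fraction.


scale = f / (H - h) = 207 mm / 5518 m = 207 / 5518000 = 1:26657

1:26657


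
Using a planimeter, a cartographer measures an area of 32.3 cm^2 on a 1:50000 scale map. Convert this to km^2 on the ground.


ground_area = 32.3 * (50000/100)^2 = 8075000.0 m^2 = 8.075 km^2

8.075 km^2


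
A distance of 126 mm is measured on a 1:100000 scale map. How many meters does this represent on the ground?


ground = 126 mm * 100000 / 1000 = 12600.0 m

12600.0 m


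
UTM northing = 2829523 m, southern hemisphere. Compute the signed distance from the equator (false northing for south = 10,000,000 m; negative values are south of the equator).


For southern: actual = 2829523 - 10000000 = -7170477 m

-7170477 m


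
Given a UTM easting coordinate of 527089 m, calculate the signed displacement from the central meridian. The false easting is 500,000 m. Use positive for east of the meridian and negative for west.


displacement = 527089 - 500000 = 27089 m

27089 m


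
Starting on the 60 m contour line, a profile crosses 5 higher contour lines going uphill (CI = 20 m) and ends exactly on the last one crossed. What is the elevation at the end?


elevation = 60 + 5 * 20 = 160 m

160 m


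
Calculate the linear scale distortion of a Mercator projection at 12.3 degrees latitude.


SF = 1 / cos(12.3) = 1 / 0.977046 = 1.023

1.023


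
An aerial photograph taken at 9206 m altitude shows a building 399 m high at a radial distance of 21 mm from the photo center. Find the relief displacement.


d = h * r / H = 399 * 21 / 9206 = 0.91 mm

0.91 mm


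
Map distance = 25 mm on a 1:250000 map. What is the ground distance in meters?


ground = 25 mm * 250000 / 1000 = 6250.0 m

6250.0 m


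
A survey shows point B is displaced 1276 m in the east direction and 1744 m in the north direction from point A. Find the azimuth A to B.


az = atan2(1276, 1744) = 36.2 deg
adjusted to 0-360: 36.2 degrees

36.2 degrees


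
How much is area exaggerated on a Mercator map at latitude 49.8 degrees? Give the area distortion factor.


area_distortion = 1/cos^2(49.8) = 2.4

2.4


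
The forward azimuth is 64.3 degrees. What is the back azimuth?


back azimuth = (64.3 + 180) mod 360 = 244.3 degrees

244.3 degrees


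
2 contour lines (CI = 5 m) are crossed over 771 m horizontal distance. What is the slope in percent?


elevation change = 2 * 5 = 10 m
slope = 10 / 771 * 100 = 1.3%

1.3%


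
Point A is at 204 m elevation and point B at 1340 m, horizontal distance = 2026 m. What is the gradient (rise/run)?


gradient = (1340 - 204) / 2026 = 1136 / 2026 = 0.5607

0.5607


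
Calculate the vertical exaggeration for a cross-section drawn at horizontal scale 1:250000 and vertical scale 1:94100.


VE = horizontal_scale / vertical_scale = 250000 / 94100 ≈ 2.7

2.7x


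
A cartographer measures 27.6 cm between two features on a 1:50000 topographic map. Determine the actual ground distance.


ground = 27.6 cm * 50000 / 100 = 13800.0 m = 13.8 km

13.8 km


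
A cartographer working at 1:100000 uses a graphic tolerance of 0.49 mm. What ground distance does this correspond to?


ground = 0.49 mm * 100000 / 1000 = 49.0 m

49.0 m


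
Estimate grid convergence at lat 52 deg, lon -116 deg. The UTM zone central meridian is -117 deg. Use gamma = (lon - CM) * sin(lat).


gamma = (-116 - -117) * sin(52) = 1 * 0.788011 = 0.788 degrees

0.788 degrees


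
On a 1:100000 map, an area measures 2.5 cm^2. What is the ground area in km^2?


ground_area = 2.5 * (100000/100)^2 = 2500000.0 m^2 = 2.5 km^2

2.5 km^2


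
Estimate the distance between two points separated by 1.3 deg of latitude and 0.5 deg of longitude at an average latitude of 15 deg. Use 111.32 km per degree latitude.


dlat_km = 1.3 * 111.32 = 144.716
dlon_km = 0.5 * 111.32 * cos(15) ≈ 53.763
dist = sqrt(144.716^2 + 53.763^2) ≈ 154.4 km

154.4 km


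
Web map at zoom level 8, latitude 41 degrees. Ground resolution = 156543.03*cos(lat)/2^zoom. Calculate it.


res = 156543.03 * cos(41) / 2^8 = 156543.03 * 0.75470958 / 256 = 461.5 m/pixel

461.5 m/pixel


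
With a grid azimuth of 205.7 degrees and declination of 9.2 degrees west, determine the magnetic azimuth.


magnetic azimuth = grid azimuth - declination (east +ve)
mag_az = 205.7 - -9.2 = 214.9 degrees

214.9 degrees


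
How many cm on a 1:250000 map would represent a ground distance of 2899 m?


map_cm = 2899 * 100 / 250000 = 1.1596 cm ≈ 1.16 cm

1.16 cm


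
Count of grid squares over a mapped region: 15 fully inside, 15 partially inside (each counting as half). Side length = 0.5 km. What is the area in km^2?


effective squares = 15 + 15 * 0.5 = 22.5
area = 22.5 * 0.25 = 5.625 km^2

5.625 km^2


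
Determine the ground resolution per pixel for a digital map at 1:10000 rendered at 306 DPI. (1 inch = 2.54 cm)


pixel_cm = 2.54 / 306 ≈ 0.008301 cm
ground = pixel_cm * 10000 / 100 = 2.54 * 10000 / (306 * 100) = 25400 / 30600 ≈ 0.83 m

0.83 m


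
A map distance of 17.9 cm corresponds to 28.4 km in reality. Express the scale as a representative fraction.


ground = 28.4 km = 2840000 cm; RF denominator = ground / map = 2840000 / 17.9 ≈ 158659; RF = 1:158659

1:158659


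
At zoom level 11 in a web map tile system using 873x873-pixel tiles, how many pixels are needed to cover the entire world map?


tiles per axis = 2^11 = 2048
total tiles = 2048^2 = 4194304
pixels per axis = 2048 * 873 = 1787904
total pixels = 1787904^2 = 3196600713216

3196600713216 pixels


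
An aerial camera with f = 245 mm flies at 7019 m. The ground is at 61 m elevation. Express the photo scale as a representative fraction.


scale = f / (H - h) = 245 mm / 6958 m = 245 / 6958000 = 1:28400

1:28400


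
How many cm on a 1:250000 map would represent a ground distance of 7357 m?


map_cm = 7357 * 100 / 250000 = 2.9428 cm ≈ 2.94 cm

2.94 cm


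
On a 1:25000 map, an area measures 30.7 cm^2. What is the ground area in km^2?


ground_area = 30.7 * (25000/100)^2 = 1918750.0 m^2 = 1.91875 km^2 ≈ 1.919 km^2

1.919 km^2


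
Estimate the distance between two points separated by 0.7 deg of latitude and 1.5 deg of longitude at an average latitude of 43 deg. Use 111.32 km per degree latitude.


dlat_km = 0.7 * 111.32 = 77.924
dlon_km = 1.5 * 111.32 * cos(43) ≈ 122.121
dist = sqrt(77.924^2 + 122.121^2) ≈ 144.9 km

144.9 km


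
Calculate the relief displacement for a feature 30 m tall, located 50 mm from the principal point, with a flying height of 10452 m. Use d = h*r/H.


d = h * r / H = 30 * 50 / 10452 = 0.14 mm

0.14 mm


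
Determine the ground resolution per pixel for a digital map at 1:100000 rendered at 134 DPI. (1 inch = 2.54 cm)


pixel_cm = 2.54 / 134 ≈ 0.018955 cm
ground = pixel_cm * 100000 / 100 = 2.54 * 100000 / (134 * 100) = 254000 / 13400 ≈ 18.96 m

18.96 m


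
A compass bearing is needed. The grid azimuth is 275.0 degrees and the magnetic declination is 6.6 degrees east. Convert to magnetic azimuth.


magnetic azimuth = grid azimuth - declination (east +ve)
mag_az = 275.0 - 6.6 = 268.4 degrees

268.4 degrees


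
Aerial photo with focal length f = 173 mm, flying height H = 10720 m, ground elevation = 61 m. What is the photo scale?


scale = f / (H - h) = 173 mm / 10659 m = 173 / 10659000 = 1:61613

1:61613


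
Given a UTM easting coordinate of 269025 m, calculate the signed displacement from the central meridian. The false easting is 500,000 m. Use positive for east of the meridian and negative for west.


displacement = 269025 - 500000 = -230975 m

-230975 m


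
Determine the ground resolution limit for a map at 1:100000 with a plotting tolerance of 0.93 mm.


ground = 0.93 mm * 100000 / 1000 = 93.0 m

93.0 m


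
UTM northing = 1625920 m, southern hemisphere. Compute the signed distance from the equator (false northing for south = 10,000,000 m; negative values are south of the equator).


For southern: actual = 1625920 - 10000000 = -8374080 m

-8374080 m


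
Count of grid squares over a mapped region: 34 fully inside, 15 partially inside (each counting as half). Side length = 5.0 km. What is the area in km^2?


effective squares = 34 + 15 * 0.5 = 41.5
area = 41.5 * 25.0 = 1037.5 km^2

1037.5 km^2


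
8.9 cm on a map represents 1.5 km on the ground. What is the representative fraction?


ground = 1.5 km = 150000 cm; RF denominator = ground / map = 150000 / 8.9 ≈ 16854; RF = 1:16854

1:16854


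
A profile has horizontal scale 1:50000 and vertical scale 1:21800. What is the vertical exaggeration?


VE = horizontal_scale / vertical_scale = 50000 / 21800 ≈ 2.3

2.3x


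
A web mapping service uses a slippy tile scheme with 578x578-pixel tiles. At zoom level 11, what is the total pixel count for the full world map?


tiles per axis = 2^11 = 2048
total tiles = 2048^2 = 4194304
pixels per axis = 2048 * 578 = 1183744
total pixels = 1183744^2 = 1401249857536

1401249857536 pixels


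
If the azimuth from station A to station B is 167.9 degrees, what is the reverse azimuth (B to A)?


back azimuth = (167.9 + 180) mod 360 = 347.9 degrees

347.9 degrees


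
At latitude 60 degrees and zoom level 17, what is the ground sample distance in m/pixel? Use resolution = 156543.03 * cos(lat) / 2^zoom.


res = 156543.03 * cos(60) / 2^17 = 156543.03 * 0.5 / 131072 = 0.6 m/pixel

0.6 m/pixel


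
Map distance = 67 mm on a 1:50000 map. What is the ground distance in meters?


ground = 67 mm * 50000 / 1000 = 3350.0 m

3350.0 m


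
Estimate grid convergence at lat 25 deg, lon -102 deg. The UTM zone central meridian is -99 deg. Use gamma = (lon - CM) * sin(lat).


gamma = (-102 - -99) * sin(25) = -3 * 0.422618 = -1.268 degrees

-1.268 degrees


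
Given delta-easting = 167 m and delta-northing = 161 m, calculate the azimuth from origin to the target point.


az = atan2(167, 161) = 46.0 deg
adjusted to 0-360: 46.0 degrees

46.0 degrees


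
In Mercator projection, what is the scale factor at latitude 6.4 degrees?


SF = 1 / cos(6.4) = 1 / 0.993768 = 1.006

1.006


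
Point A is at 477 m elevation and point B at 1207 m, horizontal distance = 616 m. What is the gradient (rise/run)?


gradient = (1207 - 477) / 616 = 730 / 616 = 1.1851

1.1851


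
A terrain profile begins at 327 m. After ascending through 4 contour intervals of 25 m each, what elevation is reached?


elevation = 327 + 4 * 25 = 427 m

427 m


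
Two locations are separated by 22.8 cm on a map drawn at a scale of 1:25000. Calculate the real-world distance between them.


ground = 22.8 cm * 25000 / 100 = 5700.0 m = 5.7 km

5.7 km


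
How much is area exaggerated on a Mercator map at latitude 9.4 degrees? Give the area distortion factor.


area_distortion = 1/cos^2(9.4) = 1.027

1.027


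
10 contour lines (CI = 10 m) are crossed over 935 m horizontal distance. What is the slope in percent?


elevation change = 10 * 10 = 100 m
slope = 100 / 935 * 100 = 10.7%

10.7%


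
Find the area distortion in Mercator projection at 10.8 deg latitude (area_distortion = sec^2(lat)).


area_distortion = 1/cos^2(10.8) = 1.036

1.036


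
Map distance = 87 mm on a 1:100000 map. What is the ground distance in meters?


ground = 87 mm * 100000 / 1000 = 8700.0 m

8700.0 m


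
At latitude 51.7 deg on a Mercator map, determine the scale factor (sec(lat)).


SF = 1 / cos(51.7) = 1 / 0.619779 = 1.613

1.613


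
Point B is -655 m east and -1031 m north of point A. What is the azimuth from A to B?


az = atan2(-655, -1031) = -147.6 deg
adjusted to 0-360: 212.4 degrees

212.4 degrees


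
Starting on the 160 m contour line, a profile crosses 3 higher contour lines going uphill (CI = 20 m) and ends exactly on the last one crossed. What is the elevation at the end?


elevation = 160 + 3 * 20 = 220 m

220 m


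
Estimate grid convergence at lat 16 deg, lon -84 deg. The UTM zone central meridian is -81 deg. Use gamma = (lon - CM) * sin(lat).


gamma = (-84 - -81) * sin(16) = -3 * 0.275637 = -0.827 degrees

-0.827 degrees


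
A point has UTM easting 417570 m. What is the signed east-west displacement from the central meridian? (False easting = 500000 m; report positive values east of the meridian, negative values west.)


displacement = 417570 - 500000 = -82430 m

-82430 m


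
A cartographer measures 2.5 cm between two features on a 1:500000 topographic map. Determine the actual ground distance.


ground = 2.5 cm * 500000 / 100 = 12500.0 m = 12.5 km

12.5 km


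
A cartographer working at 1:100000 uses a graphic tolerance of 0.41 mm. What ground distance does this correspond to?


ground = 0.41 mm * 100000 / 1000 = 41.0 m

41.0 m


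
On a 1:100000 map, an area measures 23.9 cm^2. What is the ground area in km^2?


ground_area = 23.9 * (100000/100)^2 = 23900000.0 m^2 = 23.9 km^2

23.9 km^2


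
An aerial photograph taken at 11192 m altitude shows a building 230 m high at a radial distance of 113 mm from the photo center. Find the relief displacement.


d = h * r / H = 230 * 113 / 11192 = 2.32 mm

2.32 mm


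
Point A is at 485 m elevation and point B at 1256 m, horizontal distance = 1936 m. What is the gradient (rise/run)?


gradient = (1256 - 485) / 1936 = 771 / 1936 = 0.3982

0.3982


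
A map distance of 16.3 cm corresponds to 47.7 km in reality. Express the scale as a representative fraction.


ground = 47.7 km = 4770000 cm; RF denominator = ground / map = 4770000 / 16.3 ≈ 292638; RF = 1:292638

1:292638


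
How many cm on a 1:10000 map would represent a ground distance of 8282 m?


map_cm = 8282 * 100 / 10000 = 82.82 cm

82.82 cm


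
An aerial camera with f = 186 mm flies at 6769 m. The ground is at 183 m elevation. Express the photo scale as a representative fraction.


scale = f / (H - h) = 186 mm / 6586 m = 186 / 6586000 = 1:35409

1:35409


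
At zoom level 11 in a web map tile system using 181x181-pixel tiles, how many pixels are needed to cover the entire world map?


tiles per axis = 2^11 = 2048
total tiles = 2048^2 = 4194304
pixels per axis = 2048 * 181 = 370688
total pixels = 370688^2 = 137409593344

137409593344 pixels


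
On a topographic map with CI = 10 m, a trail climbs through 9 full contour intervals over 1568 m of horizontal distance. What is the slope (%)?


elevation change = 9 * 10 = 90 m
slope = 90 / 1568 * 100 = 5.7%

5.7%


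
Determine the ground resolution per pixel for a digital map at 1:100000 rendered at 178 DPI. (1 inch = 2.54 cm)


pixel_cm = 2.54 / 178 ≈ 0.01427 cm
ground = pixel_cm * 100000 / 100 = 2.54 * 100000 / (178 * 100) = 254000 / 17800 ≈ 14.27 m

14.27 m


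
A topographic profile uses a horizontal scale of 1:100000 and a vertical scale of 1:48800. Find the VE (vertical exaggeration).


VE = horizontal_scale / vertical_scale = 100000 / 48800 ≈ 2.0

2.0x


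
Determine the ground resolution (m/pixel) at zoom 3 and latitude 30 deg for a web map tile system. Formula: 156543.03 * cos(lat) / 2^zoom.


res = 156543.03 * cos(30) / 2^3 = 156543.03 * 0.8660254 / 8 = 16946.28 m/pixel

16946.28 m/pixel


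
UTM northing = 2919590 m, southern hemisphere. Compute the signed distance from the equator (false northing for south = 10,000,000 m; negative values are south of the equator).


For southern: actual = 2919590 - 10000000 = -7080410 m

-7080410 m


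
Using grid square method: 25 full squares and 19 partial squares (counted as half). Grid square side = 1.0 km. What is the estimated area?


effective squares = 25 + 19 * 0.5 = 34.5
area = 34.5 * 1.0 = 34.5 km^2

34.5 km^2


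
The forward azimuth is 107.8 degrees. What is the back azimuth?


back azimuth = (107.8 + 180) mod 360 = 287.8 degrees

287.8 degrees


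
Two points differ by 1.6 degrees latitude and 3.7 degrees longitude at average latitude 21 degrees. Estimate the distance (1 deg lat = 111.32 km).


dlat_km = 1.6 * 111.32 = 178.112
dlon_km = 3.7 * 111.32 * cos(21) ≈ 384.527
dist = sqrt(178.112^2 + 384.527^2) ≈ 423.8 km

423.8 km


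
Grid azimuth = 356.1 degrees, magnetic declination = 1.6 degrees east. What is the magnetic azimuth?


magnetic azimuth = grid azimuth - declination (east +ve)
mag_az = 356.1 - 1.6 = 354.5 degrees

354.5 degrees


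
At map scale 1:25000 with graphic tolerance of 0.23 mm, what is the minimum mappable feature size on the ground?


ground = 0.23 mm * 25000 / 1000 = 5.75 m

5.75 m


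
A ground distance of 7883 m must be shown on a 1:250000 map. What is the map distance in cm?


map_cm = 7883 * 100 / 250000 = 3.1532 cm ≈ 3.15 cm

3.15 cm


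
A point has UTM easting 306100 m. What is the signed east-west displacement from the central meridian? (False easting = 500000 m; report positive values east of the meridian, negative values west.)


displacement = 306100 - 500000 = -193900 m

-193900 m


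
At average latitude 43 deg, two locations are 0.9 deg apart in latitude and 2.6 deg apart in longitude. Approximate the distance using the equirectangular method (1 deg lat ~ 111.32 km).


dlat_km = 0.9 * 111.32 = 100.188
dlon_km = 2.6 * 111.32 * cos(43) ≈ 211.677
dist = sqrt(100.188^2 + 211.677^2) ≈ 234.2 km

234.2 km


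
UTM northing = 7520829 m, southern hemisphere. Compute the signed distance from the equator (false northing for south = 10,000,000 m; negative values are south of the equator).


For southern: actual = 7520829 - 10000000 = -2479171 m

-2479171 m


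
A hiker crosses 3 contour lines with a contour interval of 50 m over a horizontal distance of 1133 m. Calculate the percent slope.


elevation change = 3 * 50 = 150 m
slope = 150 / 1133 * 100 = 13.2%

13.2%


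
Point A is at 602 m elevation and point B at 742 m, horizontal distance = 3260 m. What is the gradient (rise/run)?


gradient = (742 - 602) / 3260 = 140 / 3260 = 0.0429

0.0429


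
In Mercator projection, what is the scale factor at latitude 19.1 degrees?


SF = 1 / cos(19.1) = 1 / 0.944949 = 1.058

1.058


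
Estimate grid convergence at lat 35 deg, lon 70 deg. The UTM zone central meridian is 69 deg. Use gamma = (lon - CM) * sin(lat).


gamma = (70 - 69) * sin(35) = 1 * 0.573576 = 0.574 degrees

0.574 degrees


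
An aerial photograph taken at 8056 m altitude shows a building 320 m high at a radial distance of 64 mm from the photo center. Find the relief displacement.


d = h * r / H = 320 * 64 / 8056 = 2.54 mm

2.54 mm


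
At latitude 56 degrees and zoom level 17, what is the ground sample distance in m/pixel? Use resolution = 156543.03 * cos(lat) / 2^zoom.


res = 156543.03 * cos(56) / 2^17 = 156543.03 * 0.5591929 / 131072 = 0.67 m/pixel

0.67 m/pixel


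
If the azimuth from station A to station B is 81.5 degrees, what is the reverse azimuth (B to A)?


back azimuth = (81.5 + 180) mod 360 = 261.5 degrees

261.5 degrees


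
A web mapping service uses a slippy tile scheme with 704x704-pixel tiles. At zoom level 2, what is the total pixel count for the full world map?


tiles per axis = 2^2 = 4
total tiles = 4^2 = 16
pixels per axis = 4 * 704 = 2816
total pixels = 2816^2 = 7929856

7929856 pixels


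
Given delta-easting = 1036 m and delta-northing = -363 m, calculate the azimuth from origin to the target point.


az = atan2(1036, -363) = 109.3 deg
adjusted to 0-360: 109.3 degrees

109.3 degrees


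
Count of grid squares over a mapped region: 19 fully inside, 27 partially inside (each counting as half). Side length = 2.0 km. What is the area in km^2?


effective squares = 19 + 27 * 0.5 = 32.5
area = 32.5 * 4.0 = 130.0 km^2

130.0 km^2


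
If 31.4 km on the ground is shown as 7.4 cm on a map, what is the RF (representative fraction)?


ground = 31.4 km = 3140000 cm; RF denominator = ground / map = 3140000 / 7.4 ≈ 424324; RF = 1:424324

1:424324


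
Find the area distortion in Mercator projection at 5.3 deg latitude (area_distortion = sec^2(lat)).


area_distortion = 1/cos^2(5.3) = 1.009

1.009


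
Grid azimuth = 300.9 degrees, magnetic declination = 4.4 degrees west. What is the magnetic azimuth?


magnetic azimuth = grid azimuth - declination (east +ve)
mag_az = 300.9 - -4.4 = 305.3 degrees

305.3 degrees


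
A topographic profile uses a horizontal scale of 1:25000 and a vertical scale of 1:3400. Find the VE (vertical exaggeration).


VE = horizontal_scale / vertical_scale = 25000 / 3400 ≈ 7.4

7.4x


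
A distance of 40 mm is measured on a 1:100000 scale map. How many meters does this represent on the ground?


ground = 40 mm * 100000 / 1000 = 4000.0 m

4000.0 m


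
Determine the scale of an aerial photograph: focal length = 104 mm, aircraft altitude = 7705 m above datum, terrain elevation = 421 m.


scale = f / (H - h) = 104 mm / 7284 m = 104 / 7284000 = 1:70038

1:70038


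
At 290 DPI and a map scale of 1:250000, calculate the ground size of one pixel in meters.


pixel_cm = 2.54 / 290 ≈ 0.008759 cm
ground = pixel_cm * 250000 / 100 = 2.54 * 250000 / (290 * 100) = 635000 / 29000 ≈ 21.9 m

21.9 m


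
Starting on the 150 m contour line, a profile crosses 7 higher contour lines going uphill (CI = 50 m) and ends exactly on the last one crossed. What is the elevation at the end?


elevation = 150 + 7 * 50 = 500 m

500 m


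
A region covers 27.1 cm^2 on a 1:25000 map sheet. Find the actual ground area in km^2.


ground_area = 27.1 * (25000/100)^2 = 1693750.0 m^2 = 1.69375 km^2 ≈ 1.694 km^2

1.694 km^2


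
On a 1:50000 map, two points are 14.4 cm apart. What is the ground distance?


ground = 14.4 cm * 50000 / 100 = 7200.0 m = 7.2 km

7.2 km


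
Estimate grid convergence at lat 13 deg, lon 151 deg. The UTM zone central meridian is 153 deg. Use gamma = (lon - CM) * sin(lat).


gamma = (151 - 153) * sin(13) = -2 * 0.224951 = -0.45 degrees

-0.45 degrees


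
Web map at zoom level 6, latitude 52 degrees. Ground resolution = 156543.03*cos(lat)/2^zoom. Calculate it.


res = 156543.03 * cos(52) / 2^6 = 156543.03 * 0.61566148 / 64 = 1505.9 m/pixel

1505.9 m/pixel


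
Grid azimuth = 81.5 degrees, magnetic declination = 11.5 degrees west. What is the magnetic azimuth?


magnetic azimuth = grid azimuth - declination (east +ve)
mag_az = 81.5 - -11.5 = 93.0 degrees

93.0 degrees


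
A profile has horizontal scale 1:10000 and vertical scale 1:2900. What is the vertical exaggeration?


VE = horizontal_scale / vertical_scale = 10000 / 2900 ≈ 3.4

3.4x


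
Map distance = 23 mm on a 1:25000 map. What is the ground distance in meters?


ground = 23 mm * 25000 / 1000 = 575.0 m

575.0 m


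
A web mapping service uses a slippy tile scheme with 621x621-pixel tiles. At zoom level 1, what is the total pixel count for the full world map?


tiles per axis = 2^1 = 2
total tiles = 2^2 = 4
pixels per axis = 2 * 621 = 1242
total pixels = 1242^2 = 1542564

1542564 pixels


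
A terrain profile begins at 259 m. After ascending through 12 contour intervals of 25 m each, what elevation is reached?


elevation = 259 + 12 * 25 = 559 m

559 m


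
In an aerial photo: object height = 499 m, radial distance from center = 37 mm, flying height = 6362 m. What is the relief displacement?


d = h * r / H = 499 * 37 / 6362 = 2.9 mm

2.9 mm


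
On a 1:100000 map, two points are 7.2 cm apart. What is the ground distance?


ground = 7.2 cm * 100000 / 100 = 7200.0 m = 7.2 km

7.2 km


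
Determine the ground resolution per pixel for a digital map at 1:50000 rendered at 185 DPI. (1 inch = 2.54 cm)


pixel_cm = 2.54 / 185 ≈ 0.01373 cm
ground = pixel_cm * 50000 / 100 = 2.54 * 50000 / (185 * 100) = 127000 / 18500 ≈ 6.86 m

6.86 m


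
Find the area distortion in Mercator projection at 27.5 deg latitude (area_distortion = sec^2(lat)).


area_distortion = 1/cos^2(27.5) = 1.271

1.271


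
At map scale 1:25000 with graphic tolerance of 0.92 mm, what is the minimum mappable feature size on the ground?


ground = 0.92 mm * 25000 / 1000 = 23.0 m

23.0 m


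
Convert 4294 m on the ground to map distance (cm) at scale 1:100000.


map_cm = 4294 * 100 / 100000 = 4.294 cm ≈ 4.29 cm

4.29 cm


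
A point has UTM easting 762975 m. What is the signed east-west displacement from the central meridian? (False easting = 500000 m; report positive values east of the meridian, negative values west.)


displacement = 762975 - 500000 = 262975 m

262975 m


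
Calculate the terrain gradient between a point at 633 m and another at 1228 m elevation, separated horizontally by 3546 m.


gradient = (1228 - 633) / 3546 = 595 / 3546 = 0.1678

0.1678


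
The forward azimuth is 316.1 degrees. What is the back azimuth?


back azimuth = (316.1 + 180) mod 360 = 136.1 degrees

136.1 degrees


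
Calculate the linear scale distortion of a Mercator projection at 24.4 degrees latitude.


SF = 1 / cos(24.4) = 1 / 0.910684 = 1.098

1.098


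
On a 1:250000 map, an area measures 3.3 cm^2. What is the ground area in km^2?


ground_area = 3.3 * (250000/100)^2 = 20625000.0 m^2 = 20.625 km^2

20.625 km^2


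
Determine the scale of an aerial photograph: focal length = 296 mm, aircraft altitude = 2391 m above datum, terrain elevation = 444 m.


scale = f / (H - h) = 296 mm / 1947 m = 296 / 1947000 = 1:6578

1:6578


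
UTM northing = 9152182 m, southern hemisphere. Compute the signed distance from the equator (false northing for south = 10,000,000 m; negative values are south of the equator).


For southern: actual = 9152182 - 10000000 = -847818 m

-847818 m


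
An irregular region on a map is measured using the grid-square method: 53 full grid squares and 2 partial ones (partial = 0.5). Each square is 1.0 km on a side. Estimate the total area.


effective squares = 53 + 2 * 0.5 = 54.0
area = 54.0 * 1.0 = 54.0 km^2

54.0 km^2


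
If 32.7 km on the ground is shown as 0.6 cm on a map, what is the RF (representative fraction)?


ground = 32.7 km = 3270000 cm; RF denominator = ground / map = 3270000 / 0.6 = 5450000; RF = 1:5450000

1:5450000


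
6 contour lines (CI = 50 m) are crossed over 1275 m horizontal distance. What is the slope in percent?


elevation change = 6 * 50 = 300 m
slope = 300 / 1275 * 100 = 23.5%

23.5%


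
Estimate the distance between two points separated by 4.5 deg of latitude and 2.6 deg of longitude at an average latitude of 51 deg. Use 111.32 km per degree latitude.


dlat_km = 4.5 * 111.32 = 500.94
dlon_km = 2.6 * 111.32 * cos(51) ≈ 182.145
dist = sqrt(500.94^2 + 182.145^2) ≈ 533.0 km

533.0 km


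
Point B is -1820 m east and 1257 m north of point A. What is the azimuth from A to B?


az = atan2(-1820, 1257) = -55.4 deg
adjusted to 0-360: 304.6 degrees

304.6 degrees


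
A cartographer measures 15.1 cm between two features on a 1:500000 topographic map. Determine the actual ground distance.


ground = 15.1 cm * 500000 / 100 = 75500.0 m = 75.5 km

75.5 km


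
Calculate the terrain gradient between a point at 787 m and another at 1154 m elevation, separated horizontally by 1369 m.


gradient = (1154 - 787) / 1369 = 367 / 1369 = 0.2681

0.2681


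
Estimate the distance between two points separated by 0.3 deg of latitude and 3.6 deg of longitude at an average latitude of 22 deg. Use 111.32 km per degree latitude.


dlat_km = 0.3 * 111.32 = 33.396
dlon_km = 3.6 * 111.32 * cos(22) ≈ 371.571
dist = sqrt(33.396^2 + 371.571^2) ≈ 373.1 km

373.1 km


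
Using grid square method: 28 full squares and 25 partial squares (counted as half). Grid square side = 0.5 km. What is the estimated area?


effective squares = 28 + 25 * 0.5 = 40.5
area = 40.5 * 0.25 = 10.125 km^2

10.125 km^2


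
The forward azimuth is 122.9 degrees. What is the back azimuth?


back azimuth = (122.9 + 180) mod 360 = 302.9 degrees

302.9 degrees


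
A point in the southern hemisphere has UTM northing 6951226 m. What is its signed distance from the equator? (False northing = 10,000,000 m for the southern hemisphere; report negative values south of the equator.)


For southern: actual = 6951226 - 10000000 = -3048774 m

-3048774 m


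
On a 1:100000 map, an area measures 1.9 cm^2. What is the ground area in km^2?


ground_area = 1.9 * (100000/100)^2 = 1900000.0 m^2 = 1.9 km^2

1.9 km^2


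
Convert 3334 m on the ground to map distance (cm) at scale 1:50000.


map_cm = 3334 * 100 / 50000 = 6.668 cm ≈ 6.67 cm

6.67 cm


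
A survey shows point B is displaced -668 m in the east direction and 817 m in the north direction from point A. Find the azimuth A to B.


az = atan2(-668, 817) = -39.3 deg
adjusted to 0-360: 320.7 degrees

320.7 degrees


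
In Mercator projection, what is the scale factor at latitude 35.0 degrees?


SF = 1 / cos(35.0) = 1 / 0.819152 = 1.221

1.221


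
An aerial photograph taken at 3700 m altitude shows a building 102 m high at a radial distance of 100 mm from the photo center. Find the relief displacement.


d = h * r / H = 102 * 100 / 3700 = 2.76 mm

2.76 mm


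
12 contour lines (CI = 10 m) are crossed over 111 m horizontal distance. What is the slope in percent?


elevation change = 12 * 10 = 120 m
slope = 120 / 111 * 100 = 108.1%

108.1%


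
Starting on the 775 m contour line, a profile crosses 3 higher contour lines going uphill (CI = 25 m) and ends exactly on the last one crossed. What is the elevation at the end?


elevation = 775 + 3 * 25 = 850 m

850 m


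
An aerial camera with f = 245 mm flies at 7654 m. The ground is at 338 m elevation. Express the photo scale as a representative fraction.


scale = f / (H - h) = 245 mm / 7316 m = 245 / 7316000 = 1:29861

1:29861


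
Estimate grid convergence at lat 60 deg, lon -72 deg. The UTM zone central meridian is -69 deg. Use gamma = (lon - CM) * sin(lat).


gamma = (-72 - -69) * sin(60) = -3 * 0.866025 = -2.598 degrees

-2.598 degrees


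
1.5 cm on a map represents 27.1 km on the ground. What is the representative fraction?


ground = 27.1 km = 2710000 cm; RF denominator = ground / map = 2710000 / 1.5 ≈ 1806667; RF = 1:1806667

1:1806667


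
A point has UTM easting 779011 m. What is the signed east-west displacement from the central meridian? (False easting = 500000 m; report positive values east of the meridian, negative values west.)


displacement = 779011 - 500000 = 279011 m

279011 m


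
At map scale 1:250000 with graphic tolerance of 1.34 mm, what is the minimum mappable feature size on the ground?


ground = 1.34 mm * 250000 / 1000 = 335.0 m

335.0 m


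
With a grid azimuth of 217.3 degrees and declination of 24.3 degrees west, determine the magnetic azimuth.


magnetic azimuth = grid azimuth - declination (east +ve)
mag_az = 217.3 - -24.3 = 241.6 degrees

241.6 degrees


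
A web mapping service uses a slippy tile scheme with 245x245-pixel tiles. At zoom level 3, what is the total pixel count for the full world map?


tiles per axis = 2^3 = 8
total tiles = 8^2 = 64
pixels per axis = 8 * 245 = 1960
total pixels = 1960^2 = 3841600

3841600 pixels


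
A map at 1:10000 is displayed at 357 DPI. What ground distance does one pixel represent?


pixel_cm = 2.54 / 357 ≈ 0.007115 cm
ground = pixel_cm * 10000 / 100 = 2.54 * 10000 / (357 * 100) = 25400 / 35700 ≈ 0.71 m

0.71 m


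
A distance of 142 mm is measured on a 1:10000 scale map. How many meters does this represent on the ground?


ground = 142 mm * 10000 / 1000 = 1420.0 m

1420.0 m


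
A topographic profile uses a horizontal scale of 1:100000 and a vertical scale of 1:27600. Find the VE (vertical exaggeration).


VE = horizontal_scale / vertical_scale = 100000 / 27600 ≈ 3.6

3.6x
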